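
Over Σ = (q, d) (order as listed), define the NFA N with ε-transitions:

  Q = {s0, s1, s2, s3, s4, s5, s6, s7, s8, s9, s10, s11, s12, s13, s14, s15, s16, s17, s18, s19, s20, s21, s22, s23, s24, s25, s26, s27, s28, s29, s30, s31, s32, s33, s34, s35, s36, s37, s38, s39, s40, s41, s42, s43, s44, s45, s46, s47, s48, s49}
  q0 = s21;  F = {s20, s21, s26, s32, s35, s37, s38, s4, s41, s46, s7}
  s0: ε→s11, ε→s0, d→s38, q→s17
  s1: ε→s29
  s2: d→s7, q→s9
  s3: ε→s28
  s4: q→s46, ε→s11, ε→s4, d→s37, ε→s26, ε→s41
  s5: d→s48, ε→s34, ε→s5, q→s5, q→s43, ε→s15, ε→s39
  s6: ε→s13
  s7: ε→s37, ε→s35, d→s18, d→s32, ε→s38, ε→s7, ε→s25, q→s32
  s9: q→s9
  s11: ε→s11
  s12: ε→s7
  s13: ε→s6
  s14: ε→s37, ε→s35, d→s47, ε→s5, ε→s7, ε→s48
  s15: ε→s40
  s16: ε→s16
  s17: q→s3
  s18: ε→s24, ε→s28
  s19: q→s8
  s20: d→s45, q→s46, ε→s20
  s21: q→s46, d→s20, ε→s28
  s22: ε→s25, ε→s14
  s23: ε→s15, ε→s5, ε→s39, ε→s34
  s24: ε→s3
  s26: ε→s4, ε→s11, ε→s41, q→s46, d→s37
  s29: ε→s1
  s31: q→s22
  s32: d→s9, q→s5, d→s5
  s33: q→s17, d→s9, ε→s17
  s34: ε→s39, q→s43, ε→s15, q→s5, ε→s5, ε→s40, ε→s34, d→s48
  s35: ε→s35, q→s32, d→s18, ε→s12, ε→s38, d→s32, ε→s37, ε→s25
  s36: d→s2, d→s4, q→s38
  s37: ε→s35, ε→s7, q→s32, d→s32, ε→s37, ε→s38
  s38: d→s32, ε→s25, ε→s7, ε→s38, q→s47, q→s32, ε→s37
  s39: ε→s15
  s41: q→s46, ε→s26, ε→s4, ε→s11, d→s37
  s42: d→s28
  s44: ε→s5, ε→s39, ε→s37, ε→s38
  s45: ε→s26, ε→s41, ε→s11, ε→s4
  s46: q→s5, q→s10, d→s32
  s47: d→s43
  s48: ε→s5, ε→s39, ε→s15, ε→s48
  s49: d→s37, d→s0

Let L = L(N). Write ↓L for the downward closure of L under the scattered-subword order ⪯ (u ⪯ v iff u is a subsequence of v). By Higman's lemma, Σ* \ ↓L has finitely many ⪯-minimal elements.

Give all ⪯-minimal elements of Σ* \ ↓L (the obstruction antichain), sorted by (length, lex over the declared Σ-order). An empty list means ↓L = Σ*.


|Q|=50, |F|=11, |δ|=129 (78 ε).
min D↑ (7 st, q0=0, F={3}): 0:q→1,d→2 1:q→3,d→4 2:q→1,d→5 3:q→3,d→3 4:q→3,d→3 5:q→1,d→6 6:q→4,d→4 [Hopcroft].
'qq': N↓-sim [29, 12, 9] end={s10,s15,s34,s39,s40,s43,s48,s5,s9} rej; 2/2 del acc.
'qdd': |S_i|=[29, 12, 9, 8] end={s15,s34,s39,s40,s43,s48,s5,s9} — reject; 3/3 deletions ∈↓L.
'dddqd': run [29, 28, 27, 20, 10, 8] end={s15,s34,s39,s40,s43,s48,s5,s9} — reject; 5/5 deletions ∈↓L.
'ddddq': |S_i|=[29, 28, 27, 20, 13, 8] end={s15,s34,s39,s40,s43,s48,s5,s9} ∉↓L; 5/5 single-dels accept.
'ddddd': run [29, 28, 27, 20, 13, 8] end={s15,s34,s39,s40,s43,s48,s5,s9} rej; 5/5 single-dels accept.
5 words, ⪯-incomp.

Antichain: [qq, qdd, dddqd, ddddq, ddddd].


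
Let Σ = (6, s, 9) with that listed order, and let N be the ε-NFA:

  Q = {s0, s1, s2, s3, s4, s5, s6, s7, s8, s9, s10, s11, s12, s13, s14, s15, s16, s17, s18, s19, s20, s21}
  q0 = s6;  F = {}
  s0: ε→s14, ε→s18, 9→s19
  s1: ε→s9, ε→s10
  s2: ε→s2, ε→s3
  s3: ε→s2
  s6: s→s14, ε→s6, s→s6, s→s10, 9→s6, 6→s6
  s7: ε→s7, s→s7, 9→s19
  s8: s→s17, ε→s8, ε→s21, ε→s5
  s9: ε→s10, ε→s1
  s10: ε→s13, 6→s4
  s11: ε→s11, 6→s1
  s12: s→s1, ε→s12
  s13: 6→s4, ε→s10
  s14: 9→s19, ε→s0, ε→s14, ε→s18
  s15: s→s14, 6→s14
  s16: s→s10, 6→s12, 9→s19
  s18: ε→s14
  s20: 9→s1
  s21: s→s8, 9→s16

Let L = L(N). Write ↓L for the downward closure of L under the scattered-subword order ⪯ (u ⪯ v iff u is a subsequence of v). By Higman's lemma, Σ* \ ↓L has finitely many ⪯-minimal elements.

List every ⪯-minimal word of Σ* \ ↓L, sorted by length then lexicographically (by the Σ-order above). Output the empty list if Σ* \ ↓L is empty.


Antichain: [ε].

|Q|=22, |F|=0, |δ|=44 (22 ε).
min D↑ (1 st, q0=0, F={0}): 0:6→0,s→0,9→0 [Hopcroft].
ε ∈ L(D↑) ⇒ ↓L = ∅.


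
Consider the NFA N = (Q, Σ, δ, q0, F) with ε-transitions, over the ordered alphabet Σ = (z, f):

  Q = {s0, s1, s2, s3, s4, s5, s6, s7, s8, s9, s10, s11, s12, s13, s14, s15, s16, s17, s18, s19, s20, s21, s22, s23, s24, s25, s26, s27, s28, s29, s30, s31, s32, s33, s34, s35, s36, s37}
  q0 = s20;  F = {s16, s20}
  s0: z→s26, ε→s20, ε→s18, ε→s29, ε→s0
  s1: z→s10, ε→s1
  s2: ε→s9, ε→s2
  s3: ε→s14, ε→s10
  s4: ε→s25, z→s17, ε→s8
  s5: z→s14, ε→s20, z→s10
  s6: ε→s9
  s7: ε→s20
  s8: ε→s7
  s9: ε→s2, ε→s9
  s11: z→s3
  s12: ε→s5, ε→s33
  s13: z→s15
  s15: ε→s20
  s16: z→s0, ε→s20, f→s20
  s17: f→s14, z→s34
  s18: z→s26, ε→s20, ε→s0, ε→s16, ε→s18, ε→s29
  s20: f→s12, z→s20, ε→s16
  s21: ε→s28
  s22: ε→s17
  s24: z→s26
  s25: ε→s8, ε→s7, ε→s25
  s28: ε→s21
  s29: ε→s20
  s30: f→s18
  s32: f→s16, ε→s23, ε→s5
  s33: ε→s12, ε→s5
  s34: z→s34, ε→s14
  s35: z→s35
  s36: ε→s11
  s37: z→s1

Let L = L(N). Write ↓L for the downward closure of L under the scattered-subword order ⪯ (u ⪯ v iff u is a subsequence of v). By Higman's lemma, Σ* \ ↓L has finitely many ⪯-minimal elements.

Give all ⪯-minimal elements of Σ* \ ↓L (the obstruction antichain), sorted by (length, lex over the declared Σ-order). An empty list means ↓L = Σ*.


min(Σ*\↓L) = [].

|Q|=38, |F|=2, |δ|=60 (40 ε).
min D↑ (1 st, q0=0, F={}): 0:z→0,f→0 (ε-aug+det+¬).
L(D↑) = ∅ ⇒ ↓L = Σ*.


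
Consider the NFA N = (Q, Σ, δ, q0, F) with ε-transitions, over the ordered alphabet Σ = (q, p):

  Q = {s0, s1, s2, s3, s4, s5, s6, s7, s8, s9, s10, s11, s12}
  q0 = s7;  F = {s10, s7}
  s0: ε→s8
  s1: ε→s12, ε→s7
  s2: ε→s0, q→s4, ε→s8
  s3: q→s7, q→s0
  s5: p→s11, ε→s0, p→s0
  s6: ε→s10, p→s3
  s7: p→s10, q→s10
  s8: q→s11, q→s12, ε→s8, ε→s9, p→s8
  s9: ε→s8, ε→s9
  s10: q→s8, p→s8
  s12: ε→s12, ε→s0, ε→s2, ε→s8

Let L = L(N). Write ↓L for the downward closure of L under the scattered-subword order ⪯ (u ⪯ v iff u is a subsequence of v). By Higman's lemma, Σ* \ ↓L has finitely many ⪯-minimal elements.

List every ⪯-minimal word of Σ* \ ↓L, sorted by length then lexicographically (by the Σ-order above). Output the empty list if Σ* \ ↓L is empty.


Antichain: [qq, qp, pq, pp].

|Q|=13, |F|=2, |δ|=28 (15 ε).
min D↑ (3 st, q0=0, F={2}): 0:q→1,p→1 1:q→2,p→2 2:q→2,p→2 [Hopcroft].
'qq': run [9, 8, 7] end={s0,s11,s12,s2,s4,s8,s9} ∉↓L; 2/2 deletions ∈↓L.
'qp': |S_i|=[9, 8, 7] end={s0,s11,s12,s2,s4,s8,s9} rej; 2/2 single-dels accept.
'pq': |S_i|=[9, 8, 7] end={s0,s11,s12,s2,s4,s8,s9} rej; 2/2 deletions ∈↓L.
'pp': run [9, 8, 7] end={s0,s11,s12,s2,s4,s8,s9} rej; 2/2 del acc.
4 words, ⪯-incomp.


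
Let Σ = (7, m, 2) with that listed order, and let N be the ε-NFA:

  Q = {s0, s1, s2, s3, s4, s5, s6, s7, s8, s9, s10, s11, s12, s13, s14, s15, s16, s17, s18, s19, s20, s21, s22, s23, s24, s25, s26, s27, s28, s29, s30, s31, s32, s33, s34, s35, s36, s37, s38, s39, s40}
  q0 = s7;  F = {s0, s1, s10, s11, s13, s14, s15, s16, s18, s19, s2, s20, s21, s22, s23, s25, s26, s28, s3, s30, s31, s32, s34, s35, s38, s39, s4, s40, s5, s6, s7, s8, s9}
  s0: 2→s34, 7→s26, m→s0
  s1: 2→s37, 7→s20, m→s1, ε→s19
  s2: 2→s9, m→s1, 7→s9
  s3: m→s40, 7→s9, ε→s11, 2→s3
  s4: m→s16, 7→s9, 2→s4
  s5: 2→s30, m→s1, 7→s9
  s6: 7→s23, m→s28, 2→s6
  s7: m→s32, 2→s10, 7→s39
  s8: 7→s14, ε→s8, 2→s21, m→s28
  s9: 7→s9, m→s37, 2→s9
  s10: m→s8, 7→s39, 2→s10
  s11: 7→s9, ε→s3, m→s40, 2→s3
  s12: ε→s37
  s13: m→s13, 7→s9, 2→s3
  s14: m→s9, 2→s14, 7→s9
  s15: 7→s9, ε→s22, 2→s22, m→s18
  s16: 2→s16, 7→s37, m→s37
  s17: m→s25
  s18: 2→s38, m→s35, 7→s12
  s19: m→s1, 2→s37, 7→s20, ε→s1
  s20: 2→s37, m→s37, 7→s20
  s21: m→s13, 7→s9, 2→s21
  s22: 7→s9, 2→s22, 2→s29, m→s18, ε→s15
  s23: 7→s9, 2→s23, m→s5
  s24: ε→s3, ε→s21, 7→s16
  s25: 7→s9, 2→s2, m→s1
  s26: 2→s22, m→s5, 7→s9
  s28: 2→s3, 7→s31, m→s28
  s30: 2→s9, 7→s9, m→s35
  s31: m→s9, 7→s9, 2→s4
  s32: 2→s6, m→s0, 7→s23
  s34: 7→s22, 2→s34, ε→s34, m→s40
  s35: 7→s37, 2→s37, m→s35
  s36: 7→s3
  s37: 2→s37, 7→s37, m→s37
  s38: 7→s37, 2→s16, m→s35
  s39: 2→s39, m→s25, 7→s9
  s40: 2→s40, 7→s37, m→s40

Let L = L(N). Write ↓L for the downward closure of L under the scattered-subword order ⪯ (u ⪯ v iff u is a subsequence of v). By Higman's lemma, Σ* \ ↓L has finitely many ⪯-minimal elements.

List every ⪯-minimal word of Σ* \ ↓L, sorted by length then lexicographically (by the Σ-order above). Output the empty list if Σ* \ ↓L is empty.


|Q|=41, |F|=33, |δ|=117 (11 ε).
min D↑ (31 st, q0=0, F={10}): 0:7→1,m→2,2→3 1:7→4,m→5,2→1 2:7→6,m→7,2→8 3:7→1,m→9,2→3 4:7→4,m→10,2→4 5:7→4,m→11,2→12 6:7→4,m→13,2→6 7:7→14,m→7,2→15 8:7→6,m→16,2→8 9:7→17,m→16,2→18 10:7→10,m→10,2→10 11:7→19,m→11,2→10 12:7→4,m→11,2→4 13:7→4,m→11,2→20 14:7→4,m→13,2→21 15:7→21,m→22,2→15 16:7→23,m→16,2→24 17:7→4,m→4,2→17 18:7→4,m→25,2→18 19:7→19,m→10,2→10 20:7→4,m→26,2→4 21:7→4,m→27,2→21 22:7→10,m→22,2→22 23:7→4,m→4,2→28 24:7→4,m→22,2→24 25:7→4,m→25,2→24 26:7→10,m→26,2→10 27:7→10,m→26,2→29 28:7→4,m→30,2→28 29:7→10,m→26,2→30 30:7→10,m→10,2→30.
'77m': run [36, 23, 4, 1] end={s37} rej; 3/3 del acc.
'7mm2': N↓-sim [36, 23, 14, 5, 1] end={s37} rej; 4/4 single-dels accept.
'7m22m': N↓-sim [36, 23, 14, 10, 3, 1] end={s37} — reject; 5/5 del acc.
'mm2m7': |S_i|=[36, 33, 25, 16, 7, 2] end={s12,s37} ∉↓L; 5/5 del acc.
'2m7mm': |S_i|=[36, 32, 24, 8, 3, 1] end={s37} ∉↓L; 5/5 del acc.
'2m27m': |S_i|=[36, 32, 24, 17, 3, 1] end={s37} ∉↓L; 5/5 deletions ∈↓L.
6 minimals (antichain).

min(Σ*\↓L) = [77m, 7mm2, 7m22m, mm2m7, 2m7mm, 2m27m].


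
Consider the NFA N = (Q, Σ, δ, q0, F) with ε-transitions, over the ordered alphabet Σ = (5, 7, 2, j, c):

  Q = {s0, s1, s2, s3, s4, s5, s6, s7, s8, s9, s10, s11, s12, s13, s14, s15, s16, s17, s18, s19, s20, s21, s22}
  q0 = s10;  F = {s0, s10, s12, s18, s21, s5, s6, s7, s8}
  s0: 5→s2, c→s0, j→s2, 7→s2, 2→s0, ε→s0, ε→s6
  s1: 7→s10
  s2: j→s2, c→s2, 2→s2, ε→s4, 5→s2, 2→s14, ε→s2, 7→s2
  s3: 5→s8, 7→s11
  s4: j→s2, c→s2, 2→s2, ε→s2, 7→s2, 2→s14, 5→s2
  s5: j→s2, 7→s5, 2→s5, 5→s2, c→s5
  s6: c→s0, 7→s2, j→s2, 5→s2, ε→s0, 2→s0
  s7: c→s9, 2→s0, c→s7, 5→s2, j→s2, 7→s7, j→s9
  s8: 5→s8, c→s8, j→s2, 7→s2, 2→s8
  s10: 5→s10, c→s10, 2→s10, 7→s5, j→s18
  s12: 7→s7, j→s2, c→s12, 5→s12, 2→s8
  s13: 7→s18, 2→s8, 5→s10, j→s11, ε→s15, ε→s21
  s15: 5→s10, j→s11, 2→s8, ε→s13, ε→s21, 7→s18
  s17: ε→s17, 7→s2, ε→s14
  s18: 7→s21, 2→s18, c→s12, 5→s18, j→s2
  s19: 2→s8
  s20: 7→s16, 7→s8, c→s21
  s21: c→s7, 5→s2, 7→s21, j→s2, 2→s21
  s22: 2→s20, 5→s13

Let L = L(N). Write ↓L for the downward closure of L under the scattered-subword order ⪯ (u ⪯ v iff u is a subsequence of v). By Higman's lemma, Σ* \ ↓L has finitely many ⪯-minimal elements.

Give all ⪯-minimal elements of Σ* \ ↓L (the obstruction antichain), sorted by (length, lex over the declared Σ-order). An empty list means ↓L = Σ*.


A = [75, 7j, jj, jc27].

|Q|=23, |F|=9, |δ|=89 (12 ε).
min D↑ (9 st, q0=0, F={3}): 0:5→0,7→1,2→0,j→2,c→0 1:5→3,7→1,2→1,j→3,c→1 2:5→2,7→4,2→2,j→3,c→5 3:5→3,7→3,2→3,j→3,c→3 4:5→3,7→4,2→4,j→3,c→6 5:5→5,7→6,2→7,j→3,c→5 6:5→3,7→6,2→8,j→3,c→6 7:5→7,7→3,2→7,j→3,c→7 8:5→3,7→3,2→8,j→3,c→8 (ε-aug+det+¬).
'75': |S_i|=[13, 9, 3] end={s14,s2,s4} ∉↓L; 2/2 deletions ∈↓L.
'7j': run [13, 9, 4] end={s14,s2,s4,s9} ∉↓L; 2/2 single-dels accept.
'jj': N↓-sim [13, 11, 4] end={s14,s2,s4,s9} rej; 2/2 single-dels accept.
'jc27': |S_i|=[13, 11, 9, 6, 3] end={s14,s2,s4} — reject; 4/4 del acc.
4 words, ⪯-incomp.


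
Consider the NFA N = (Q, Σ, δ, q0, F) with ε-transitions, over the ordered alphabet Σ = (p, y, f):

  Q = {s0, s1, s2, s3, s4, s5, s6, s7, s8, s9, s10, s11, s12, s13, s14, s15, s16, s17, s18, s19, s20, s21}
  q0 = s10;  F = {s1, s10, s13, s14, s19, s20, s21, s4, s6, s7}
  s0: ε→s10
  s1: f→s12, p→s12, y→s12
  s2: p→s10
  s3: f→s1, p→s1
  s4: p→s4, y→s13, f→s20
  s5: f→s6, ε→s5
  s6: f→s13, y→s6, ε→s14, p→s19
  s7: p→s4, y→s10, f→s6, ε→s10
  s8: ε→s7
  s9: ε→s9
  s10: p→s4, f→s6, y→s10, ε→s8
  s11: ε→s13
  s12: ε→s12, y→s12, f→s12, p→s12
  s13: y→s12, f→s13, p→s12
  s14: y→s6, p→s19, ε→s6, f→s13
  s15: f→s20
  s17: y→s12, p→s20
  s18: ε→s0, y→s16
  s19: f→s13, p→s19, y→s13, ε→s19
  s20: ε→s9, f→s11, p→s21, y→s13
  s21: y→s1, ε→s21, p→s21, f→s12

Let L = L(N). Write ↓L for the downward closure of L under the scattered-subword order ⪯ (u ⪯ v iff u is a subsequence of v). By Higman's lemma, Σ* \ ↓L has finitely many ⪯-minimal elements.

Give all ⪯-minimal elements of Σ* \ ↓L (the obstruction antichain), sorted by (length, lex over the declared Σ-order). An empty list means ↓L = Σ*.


|Q|=22, |F|=10, |δ|=55 (14 ε).
min D↑ (9 st, q0=0, F={6}): 0:p→1,y→0,f→2 1:p→1,y→3,f→4 2:p→5,y→2,f→3 3:p→6,y→6,f→3 4:p→7,y→3,f→3 5:p→5,y→3,f→3 6:p→6,y→6,f→6 7:p→7,y→8,f→6 8:p→6,y→6,f→6.
'pyp': |S_i|=[14, 9, 3, 1] end={s12} ∉↓L; 3/3 deletions ∈↓L.
'pyy': N↓-sim [14, 9, 3, 1] end={s12} — reject; 3/3 deletions ∈↓L.
'ffp': run [14, 10, 3, 1] end={s12} — reject; 3/3 del acc.
'ffy': run [14, 10, 3, 1] end={s12} — reject; 3/3 deletions ∈↓L.
'pfpf': run [14, 9, 7, 3, 1] end={s12} — reject; 4/4 single-dels accept.
5 words, ⪯-incomp.

A = [pyp, pyy, ffp, ffy, pfpf].


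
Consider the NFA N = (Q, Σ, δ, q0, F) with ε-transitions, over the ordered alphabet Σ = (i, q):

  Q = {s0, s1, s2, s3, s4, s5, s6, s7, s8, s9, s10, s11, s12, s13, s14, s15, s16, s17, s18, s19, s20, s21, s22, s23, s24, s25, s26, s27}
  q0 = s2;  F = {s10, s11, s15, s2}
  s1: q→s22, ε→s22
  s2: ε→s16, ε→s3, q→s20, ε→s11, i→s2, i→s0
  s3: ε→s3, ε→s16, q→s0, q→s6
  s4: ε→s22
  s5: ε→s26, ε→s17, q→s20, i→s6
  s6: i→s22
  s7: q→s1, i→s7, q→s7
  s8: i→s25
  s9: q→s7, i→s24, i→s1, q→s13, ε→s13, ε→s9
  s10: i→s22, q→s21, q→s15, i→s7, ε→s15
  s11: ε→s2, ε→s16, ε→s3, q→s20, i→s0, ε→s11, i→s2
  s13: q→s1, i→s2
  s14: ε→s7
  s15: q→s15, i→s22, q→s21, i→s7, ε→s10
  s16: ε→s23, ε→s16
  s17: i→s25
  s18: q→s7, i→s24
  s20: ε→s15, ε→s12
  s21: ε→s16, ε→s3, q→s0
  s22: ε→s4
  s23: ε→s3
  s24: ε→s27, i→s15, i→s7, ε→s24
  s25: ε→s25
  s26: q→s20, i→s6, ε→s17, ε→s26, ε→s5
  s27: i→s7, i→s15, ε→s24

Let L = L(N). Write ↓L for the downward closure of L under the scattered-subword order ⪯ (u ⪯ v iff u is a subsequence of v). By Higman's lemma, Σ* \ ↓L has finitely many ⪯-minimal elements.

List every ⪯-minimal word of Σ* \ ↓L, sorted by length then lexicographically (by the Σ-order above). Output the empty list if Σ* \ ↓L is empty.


min(Σ*\↓L) = [qi].

|Q|=28, |F|=4, |δ|=73 (33 ε).
min D↑ (3 st, q0=0, F={2}): 0:i→0,q→1 1:i→2,q→1 2:i→2,q→2 (ε-aug+det+¬).
'qi': |S_i|=[16, 14, 4] end={s1,s22,s4,s7} — reject; 2/2 deletions ∈↓L.
1 minimals (antichain).


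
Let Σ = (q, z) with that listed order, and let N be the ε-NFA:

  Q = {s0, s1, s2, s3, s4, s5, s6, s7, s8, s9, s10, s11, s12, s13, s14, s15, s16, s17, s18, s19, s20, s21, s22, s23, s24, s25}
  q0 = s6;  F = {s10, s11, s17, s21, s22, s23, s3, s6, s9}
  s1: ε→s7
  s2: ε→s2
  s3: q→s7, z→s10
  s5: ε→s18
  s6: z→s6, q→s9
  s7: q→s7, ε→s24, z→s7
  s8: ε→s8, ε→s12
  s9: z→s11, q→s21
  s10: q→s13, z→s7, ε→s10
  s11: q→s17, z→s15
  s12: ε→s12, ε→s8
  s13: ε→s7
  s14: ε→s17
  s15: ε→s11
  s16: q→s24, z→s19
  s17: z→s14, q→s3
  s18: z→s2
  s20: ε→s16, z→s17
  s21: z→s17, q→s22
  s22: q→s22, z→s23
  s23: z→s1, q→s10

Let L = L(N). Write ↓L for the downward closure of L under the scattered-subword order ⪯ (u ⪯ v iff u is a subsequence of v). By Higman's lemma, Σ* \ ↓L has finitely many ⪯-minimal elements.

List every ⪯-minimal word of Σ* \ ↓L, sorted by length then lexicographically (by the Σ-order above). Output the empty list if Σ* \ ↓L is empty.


A = [qqqzz, qqzqq, qzqqq].

|Q|=26, |F|=9, |δ|=37 (13 ε).
min D↑ (10 st, q0=0, F={9}): 0:q→1,z→0 1:q→2,z→3 2:q→4,z→5 3:q→5,z→3 4:q→4,z→6 5:q→7,z→5 6:q→8,z→9 7:q→9,z→8 8:q→9,z→9 9:q→9,z→9.
'qqqzz': run [15, 14, 11, 8, 6, 3] end={s1,s24,s7} — reject; 5/5 single-dels accept.
'qqzqq': N↓-sim [15, 14, 11, 9, 5, 3] end={s13,s24,s7} ∉↓L; 5/5 single-dels accept.
'qzqqq': |S_i|=[15, 14, 11, 7, 5, 3] end={s13,s24,s7} rej; 5/5 deletions ∈↓L.
3 words, ⪯-incomp.


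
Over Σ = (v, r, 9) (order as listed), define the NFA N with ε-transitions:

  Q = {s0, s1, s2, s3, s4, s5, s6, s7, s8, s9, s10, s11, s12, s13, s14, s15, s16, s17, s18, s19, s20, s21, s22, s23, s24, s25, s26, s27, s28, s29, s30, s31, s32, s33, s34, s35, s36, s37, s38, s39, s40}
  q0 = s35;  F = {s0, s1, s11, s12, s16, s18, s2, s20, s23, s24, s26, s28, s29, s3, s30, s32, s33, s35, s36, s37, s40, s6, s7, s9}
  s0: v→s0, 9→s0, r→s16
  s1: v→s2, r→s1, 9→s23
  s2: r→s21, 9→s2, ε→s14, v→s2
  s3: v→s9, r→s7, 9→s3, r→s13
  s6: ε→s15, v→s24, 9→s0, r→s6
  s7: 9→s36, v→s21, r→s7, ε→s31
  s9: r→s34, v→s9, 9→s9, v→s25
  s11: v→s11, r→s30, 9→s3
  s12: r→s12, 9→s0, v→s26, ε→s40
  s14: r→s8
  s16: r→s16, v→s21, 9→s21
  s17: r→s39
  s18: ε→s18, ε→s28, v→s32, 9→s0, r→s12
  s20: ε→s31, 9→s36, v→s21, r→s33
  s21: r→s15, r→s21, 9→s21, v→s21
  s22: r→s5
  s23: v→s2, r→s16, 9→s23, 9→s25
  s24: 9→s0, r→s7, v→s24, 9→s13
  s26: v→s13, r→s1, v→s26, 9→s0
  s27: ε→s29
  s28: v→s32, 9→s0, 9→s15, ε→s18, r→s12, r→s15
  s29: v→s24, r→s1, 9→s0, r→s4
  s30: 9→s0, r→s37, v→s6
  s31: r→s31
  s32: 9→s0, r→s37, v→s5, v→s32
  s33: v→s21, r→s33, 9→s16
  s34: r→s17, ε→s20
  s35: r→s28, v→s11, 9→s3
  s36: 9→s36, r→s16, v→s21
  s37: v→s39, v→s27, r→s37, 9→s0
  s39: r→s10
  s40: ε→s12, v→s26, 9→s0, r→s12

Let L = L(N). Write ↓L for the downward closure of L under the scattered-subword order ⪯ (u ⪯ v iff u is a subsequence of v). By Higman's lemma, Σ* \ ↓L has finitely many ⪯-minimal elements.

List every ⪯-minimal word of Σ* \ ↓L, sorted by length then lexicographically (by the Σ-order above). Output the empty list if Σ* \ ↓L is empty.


Antichain: [9rv, r9r9, vrvvrv, rrvrvr, 9vrr99].

|Q|=41, |F|=24, |δ|=103 (11 ε).
min D↑ (23 st, q0=0, F={15}): 0:v→1,r→2,9→3 1:v→1,r→4,9→3 2:v→5,r→6,9→7 3:v→8,r→9,9→3 4:v→10,r→11,9→7 5:v→5,r→11,9→7 6:v→12,r→6,9→7 7:v→7,r→13,9→7 8:v→8,r→14,9→8 9:v→15,r→9,9→16 10:v→17,r→10,9→7 11:v→18,r→11,9→7 12:v→12,r→19,9→7 13:v→15,r→13,9→15 14:v→15,r→20,9→16 15:v→15,r→15,9→15 16:v→15,r→13,9→16 17:v→17,r→9,9→7 18:v→17,r→19,9→7 19:v→21,r→19,9→22 20:v→15,r→20,9→13 21:v→21,r→15,9→21 22:v→21,r→13,9→22 [Hopcroft].
'9rv': |S_i|=[38, 21, 14, 2] end={s15,s21} ∉↓L; 3/3 deletions ∈↓L.
'r9r9': |S_i|=[38, 34, 11, 4, 2] end={s15,s21} ∉↓L; 4/4 del acc.
'vrvvrv': |S_i|=[38, 33, 27, 21, 12, 7, 2] end={s15,s21} rej; 6/6 del acc.
'rrvrvr': N↓-sim [38, 34, 27, 21, 14, 5, 3] end={s15,s21,s8} — reject; 6/6 deletions ∈↓L.
'9vrr99': run [38, 21, 17, 12, 8, 3, 2] end={s15,s21} — reject; 6/6 del acc.
5 words, ⪯-incomp.


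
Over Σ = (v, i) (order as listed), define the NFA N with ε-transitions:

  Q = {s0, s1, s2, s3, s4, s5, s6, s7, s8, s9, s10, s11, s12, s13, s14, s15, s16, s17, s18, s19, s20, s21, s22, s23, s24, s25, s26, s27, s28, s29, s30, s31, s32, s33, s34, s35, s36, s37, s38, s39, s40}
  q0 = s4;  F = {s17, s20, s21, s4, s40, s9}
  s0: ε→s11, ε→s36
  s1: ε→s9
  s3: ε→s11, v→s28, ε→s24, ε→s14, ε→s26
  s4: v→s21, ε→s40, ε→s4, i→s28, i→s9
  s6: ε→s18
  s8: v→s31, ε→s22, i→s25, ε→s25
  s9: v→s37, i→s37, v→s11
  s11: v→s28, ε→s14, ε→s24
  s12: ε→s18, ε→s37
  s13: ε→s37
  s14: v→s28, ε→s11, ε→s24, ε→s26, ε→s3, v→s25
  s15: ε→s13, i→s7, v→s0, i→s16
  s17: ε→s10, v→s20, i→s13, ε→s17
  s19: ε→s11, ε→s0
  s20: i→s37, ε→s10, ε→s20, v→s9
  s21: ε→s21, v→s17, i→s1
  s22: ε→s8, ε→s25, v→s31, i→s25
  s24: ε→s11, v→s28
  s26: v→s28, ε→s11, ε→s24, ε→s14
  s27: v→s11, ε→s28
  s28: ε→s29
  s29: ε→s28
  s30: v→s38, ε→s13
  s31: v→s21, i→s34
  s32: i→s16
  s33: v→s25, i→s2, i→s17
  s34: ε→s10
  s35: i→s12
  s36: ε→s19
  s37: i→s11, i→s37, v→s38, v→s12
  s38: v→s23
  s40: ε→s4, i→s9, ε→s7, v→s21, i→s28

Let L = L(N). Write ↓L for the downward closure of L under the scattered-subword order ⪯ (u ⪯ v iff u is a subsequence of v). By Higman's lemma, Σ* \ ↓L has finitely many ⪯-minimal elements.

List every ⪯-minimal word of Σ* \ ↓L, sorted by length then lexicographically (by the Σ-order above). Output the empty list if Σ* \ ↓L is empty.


A = [iv, ii, vvi, vvvvv].

|Q|=41, |F|=6, |δ|=85 (43 ε).
min D↑ (6 st, q0=0, F={4}): 0:v→1,i→2 1:v→3,i→2 2:v→4,i→4 3:v→5,i→4 4:v→4,i→4 5:v→2,i→4.
'iv': run [23, 16, 13] end={s11,s12,s14,s18,s23,s24,s25,s26,s28,s29,s3,s37,…} ∉↓L; 2/2 single-dels accept.
'ii': N↓-sim [23, 16, 13] end={s11,s12,s14,s18,s23,s24,s25,s26,s28,s29,s3,s37,…} ∉↓L; 2/2 del acc.
'vvi': run [23, 20, 18, 14] end={s11,s12,s13,s14,s18,s23,s24,s25,s26,s28,s29,s3,…} rej; 3/3 deletions ∈↓L.
'vvvvv': |S_i|=[23, 20, 18, 16, 14, 13] end={s11,s12,s14,s18,s23,s24,s25,s26,s28,s29,s3,s37,…} ∉↓L; 5/5 del acc.
4 words, ⪯-incomp.


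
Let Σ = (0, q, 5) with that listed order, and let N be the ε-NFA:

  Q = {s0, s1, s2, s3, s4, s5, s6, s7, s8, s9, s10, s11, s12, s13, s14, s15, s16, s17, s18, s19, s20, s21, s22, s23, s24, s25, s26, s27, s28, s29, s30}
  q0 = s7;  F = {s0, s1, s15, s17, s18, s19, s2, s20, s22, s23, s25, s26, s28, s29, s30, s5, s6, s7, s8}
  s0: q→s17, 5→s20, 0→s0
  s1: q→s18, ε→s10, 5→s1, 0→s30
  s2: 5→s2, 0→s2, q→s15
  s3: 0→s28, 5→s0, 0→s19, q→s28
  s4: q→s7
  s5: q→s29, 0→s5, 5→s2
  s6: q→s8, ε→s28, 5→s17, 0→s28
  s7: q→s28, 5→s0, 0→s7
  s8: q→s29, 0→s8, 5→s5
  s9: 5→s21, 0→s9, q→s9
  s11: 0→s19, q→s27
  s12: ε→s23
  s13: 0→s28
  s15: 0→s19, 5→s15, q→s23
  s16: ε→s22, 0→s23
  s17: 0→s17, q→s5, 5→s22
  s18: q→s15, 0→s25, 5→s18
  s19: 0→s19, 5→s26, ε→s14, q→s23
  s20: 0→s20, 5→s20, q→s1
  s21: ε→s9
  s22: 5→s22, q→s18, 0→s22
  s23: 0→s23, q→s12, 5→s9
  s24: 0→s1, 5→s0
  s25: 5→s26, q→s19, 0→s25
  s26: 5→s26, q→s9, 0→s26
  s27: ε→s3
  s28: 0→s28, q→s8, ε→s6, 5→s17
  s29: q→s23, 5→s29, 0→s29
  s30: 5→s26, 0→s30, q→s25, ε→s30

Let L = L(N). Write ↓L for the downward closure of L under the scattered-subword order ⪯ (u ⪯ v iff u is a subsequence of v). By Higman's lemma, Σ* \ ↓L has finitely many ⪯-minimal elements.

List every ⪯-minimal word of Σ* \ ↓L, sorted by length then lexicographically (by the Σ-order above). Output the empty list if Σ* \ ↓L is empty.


Antichain: [qqqq5, 55q05q].

|Q|=31, |F|=19, |δ|=80 (9 ε).
min D↑ (19 st, q0=0, F={14}): 0:0→0,q→1,5→2 1:0→1,q→3,5→4 2:0→2,q→4,5→5 3:0→3,q→6,5→7 4:0→4,q→7,5→8 5:0→5,q→9,5→5 6:0→6,q→10,5→6 7:0→7,q→6,5→11 8:0→8,q→12,5→8 9:0→13,q→12,5→9 10:0→10,q→10,5→14 11:0→11,q→15,5→11 12:0→16,q→15,5→12 13:0→13,q→16,5→17 14:0→14,q→14,5→14 15:0→18,q→10,5→15 16:0→16,q→18,5→17 17:0→17,q→14,5→17 18:0→18,q→10,5→17 (ε-aug+det+¬).
'qqqq5': |S_i|=[24, 21, 14, 9, 4, 2] end={s21,s9} rej; 5/5 del acc.
'55q05q': run [24, 20, 17, 13, 9, 3, 2] end={s21,s9} ∉↓L; 6/6 del acc.
2 words, ⪯-incomp.


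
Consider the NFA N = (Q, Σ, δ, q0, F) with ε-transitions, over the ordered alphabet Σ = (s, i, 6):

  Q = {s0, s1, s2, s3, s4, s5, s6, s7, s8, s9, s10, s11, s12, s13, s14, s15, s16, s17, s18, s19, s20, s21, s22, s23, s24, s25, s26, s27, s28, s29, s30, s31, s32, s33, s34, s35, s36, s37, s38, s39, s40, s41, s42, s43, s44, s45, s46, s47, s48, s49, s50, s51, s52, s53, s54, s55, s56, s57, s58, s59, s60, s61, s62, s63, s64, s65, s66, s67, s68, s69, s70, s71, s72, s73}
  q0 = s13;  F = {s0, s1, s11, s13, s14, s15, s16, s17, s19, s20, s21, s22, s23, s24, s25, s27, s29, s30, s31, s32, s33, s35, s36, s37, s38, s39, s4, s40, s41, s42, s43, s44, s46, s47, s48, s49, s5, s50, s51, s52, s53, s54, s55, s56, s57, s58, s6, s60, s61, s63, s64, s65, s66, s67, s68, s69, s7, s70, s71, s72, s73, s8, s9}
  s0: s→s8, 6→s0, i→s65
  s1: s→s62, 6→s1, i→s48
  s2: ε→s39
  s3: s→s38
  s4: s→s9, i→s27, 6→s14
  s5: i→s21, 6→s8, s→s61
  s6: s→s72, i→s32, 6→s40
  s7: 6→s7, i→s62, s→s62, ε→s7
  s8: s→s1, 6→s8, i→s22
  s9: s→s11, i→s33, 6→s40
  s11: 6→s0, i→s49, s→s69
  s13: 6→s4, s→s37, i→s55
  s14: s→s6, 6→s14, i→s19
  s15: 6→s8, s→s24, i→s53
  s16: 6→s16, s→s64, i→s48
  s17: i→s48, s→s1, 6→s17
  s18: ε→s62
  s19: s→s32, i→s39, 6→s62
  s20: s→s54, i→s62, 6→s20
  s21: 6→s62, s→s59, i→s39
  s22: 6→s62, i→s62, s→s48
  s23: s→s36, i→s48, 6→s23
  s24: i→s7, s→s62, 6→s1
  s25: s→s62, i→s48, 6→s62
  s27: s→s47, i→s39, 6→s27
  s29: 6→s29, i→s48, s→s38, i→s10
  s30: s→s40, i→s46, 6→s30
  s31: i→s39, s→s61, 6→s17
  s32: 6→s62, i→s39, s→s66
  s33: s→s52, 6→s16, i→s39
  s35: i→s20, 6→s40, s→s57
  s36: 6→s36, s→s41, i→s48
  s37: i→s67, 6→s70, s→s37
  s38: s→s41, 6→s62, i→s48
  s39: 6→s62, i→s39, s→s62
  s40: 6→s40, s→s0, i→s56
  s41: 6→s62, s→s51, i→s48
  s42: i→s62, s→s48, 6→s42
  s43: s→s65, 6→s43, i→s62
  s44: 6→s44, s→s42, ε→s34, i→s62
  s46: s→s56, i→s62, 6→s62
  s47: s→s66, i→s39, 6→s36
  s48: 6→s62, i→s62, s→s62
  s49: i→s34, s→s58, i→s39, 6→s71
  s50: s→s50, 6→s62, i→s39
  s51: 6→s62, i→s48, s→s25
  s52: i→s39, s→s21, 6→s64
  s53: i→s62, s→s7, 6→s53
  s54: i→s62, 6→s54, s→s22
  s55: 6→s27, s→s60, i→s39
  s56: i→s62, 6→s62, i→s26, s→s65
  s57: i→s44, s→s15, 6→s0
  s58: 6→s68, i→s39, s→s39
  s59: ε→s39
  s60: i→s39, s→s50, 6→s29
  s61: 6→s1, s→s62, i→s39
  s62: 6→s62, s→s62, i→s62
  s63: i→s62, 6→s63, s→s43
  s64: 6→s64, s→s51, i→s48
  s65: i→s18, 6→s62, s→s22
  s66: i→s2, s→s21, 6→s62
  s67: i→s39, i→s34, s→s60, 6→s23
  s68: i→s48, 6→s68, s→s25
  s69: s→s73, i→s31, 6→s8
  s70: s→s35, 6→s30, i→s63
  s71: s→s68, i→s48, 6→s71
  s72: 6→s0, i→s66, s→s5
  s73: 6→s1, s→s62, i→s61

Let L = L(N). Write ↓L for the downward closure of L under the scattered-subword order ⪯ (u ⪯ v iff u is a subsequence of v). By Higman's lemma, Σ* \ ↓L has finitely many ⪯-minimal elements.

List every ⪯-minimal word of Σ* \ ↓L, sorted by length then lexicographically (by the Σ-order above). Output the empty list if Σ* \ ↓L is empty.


|Q|=74, |F|=63, |δ|=202 (5 ε).
min D↑ (64 st, q0=0, F={17}): 0:s→1,i→2,6→3 1:s→1,i→4,6→5 2:s→6,i→7,6→8 3:s→9,i→8,6→10 4:s→6,i→7,6→11 5:s→12,i→13,6→14 6:s→15,i→7,6→16 7:s→17,i→7,6→17 8:s→18,i→7,6→8 9:s→19,i→20,6→21 10:s→22,i→23,6→10 11:s→24,i→25,6→11 12:s→26,i→27,6→21 13:s→28,i→17,6→13 14:s→21,i→29,6→14 15:s→15,i→7,6→17 16:s→30,i→25,6→16 17:s→17,i→17,6→17 18:s→31,i→7,6→24 19:s→32,i→33,6→34 20:s→35,i→7,6→36 21:s→34,i→37,6→21 22:s→38,i→39,6→21 23:s→39,i→7,6→17 24:s→40,i→25,6→24 25:s→17,i→17,6→17 26:s→41,i→42,6→34 27:s→43,i→17,6→27 28:s→44,i→17,6→28 29:s→37,i→17,6→17 30:s→40,i→25,6→17 31:s→45,i→7,6→17 32:s→46,i→47,6→48 33:s→49,i→7,6→50 34:s→48,i→44,6→34 35:s→45,i→7,6→51 36:s→51,i→25,6→36 37:s→44,i→17,6→17 38:s→52,i→31,6→34 39:s→31,i→7,6→17 40:s→53,i→25,6→17 41:s→54,i→55,6→48 42:s→56,i→17,6→42 43:s→57,i→17,6→43 44:s→57,i→17,6→17 45:s→7,i→7,6→17 46:s→17,i→58,6→59 47:s→58,i→7,6→60 48:s→59,i→57,6→48 49:s→7,i→7,6→61 50:s→61,i→25,6→50 51:s→53,i→25,6→51 52:s→58,i→45,6→48 53:s→62,i→25,6→17 54:s→17,i→63,6→59 55:s→63,i→17,6→55 56:s→25,i→17,6→56 57:s→25,i→17,6→17 58:s→17,i→7,6→59 59:s→17,i→25,6→59 60:s→59,i→25,6→60 61:s→62,i→25,6→61 62:s→17,i→25,6→17 63:s→17,i→17,6→63 [Hopcroft].
'iis': N↓-sim [70, 50, 8, 1] end={s62} — reject; 3/3 deletions ∈↓L.
'ii6': |S_i|=[70, 50, 8, 1] end={s62} rej; 3/3 del acc.
's6ii': run [70, 64, 40, 18, 3] end={s18,s26,s62} — reject; 4/4 single-dels accept.
'iss6': |S_i|=[70, 50, 33, 15, 1] end={s62} — reject; 4/4 del acc.
'66i6': run [70, 64, 49, 16, 1] end={s62} — reject; 4/4 del acc.
'6sssss': run [70, 64, 53, 39, 23, 10, 1] end={s62} rej; 6/6 single-dels accept.
6 minimals (antichain).

Antichain: [iis, ii6, s6ii, iss6, 66i6, 6sssss].


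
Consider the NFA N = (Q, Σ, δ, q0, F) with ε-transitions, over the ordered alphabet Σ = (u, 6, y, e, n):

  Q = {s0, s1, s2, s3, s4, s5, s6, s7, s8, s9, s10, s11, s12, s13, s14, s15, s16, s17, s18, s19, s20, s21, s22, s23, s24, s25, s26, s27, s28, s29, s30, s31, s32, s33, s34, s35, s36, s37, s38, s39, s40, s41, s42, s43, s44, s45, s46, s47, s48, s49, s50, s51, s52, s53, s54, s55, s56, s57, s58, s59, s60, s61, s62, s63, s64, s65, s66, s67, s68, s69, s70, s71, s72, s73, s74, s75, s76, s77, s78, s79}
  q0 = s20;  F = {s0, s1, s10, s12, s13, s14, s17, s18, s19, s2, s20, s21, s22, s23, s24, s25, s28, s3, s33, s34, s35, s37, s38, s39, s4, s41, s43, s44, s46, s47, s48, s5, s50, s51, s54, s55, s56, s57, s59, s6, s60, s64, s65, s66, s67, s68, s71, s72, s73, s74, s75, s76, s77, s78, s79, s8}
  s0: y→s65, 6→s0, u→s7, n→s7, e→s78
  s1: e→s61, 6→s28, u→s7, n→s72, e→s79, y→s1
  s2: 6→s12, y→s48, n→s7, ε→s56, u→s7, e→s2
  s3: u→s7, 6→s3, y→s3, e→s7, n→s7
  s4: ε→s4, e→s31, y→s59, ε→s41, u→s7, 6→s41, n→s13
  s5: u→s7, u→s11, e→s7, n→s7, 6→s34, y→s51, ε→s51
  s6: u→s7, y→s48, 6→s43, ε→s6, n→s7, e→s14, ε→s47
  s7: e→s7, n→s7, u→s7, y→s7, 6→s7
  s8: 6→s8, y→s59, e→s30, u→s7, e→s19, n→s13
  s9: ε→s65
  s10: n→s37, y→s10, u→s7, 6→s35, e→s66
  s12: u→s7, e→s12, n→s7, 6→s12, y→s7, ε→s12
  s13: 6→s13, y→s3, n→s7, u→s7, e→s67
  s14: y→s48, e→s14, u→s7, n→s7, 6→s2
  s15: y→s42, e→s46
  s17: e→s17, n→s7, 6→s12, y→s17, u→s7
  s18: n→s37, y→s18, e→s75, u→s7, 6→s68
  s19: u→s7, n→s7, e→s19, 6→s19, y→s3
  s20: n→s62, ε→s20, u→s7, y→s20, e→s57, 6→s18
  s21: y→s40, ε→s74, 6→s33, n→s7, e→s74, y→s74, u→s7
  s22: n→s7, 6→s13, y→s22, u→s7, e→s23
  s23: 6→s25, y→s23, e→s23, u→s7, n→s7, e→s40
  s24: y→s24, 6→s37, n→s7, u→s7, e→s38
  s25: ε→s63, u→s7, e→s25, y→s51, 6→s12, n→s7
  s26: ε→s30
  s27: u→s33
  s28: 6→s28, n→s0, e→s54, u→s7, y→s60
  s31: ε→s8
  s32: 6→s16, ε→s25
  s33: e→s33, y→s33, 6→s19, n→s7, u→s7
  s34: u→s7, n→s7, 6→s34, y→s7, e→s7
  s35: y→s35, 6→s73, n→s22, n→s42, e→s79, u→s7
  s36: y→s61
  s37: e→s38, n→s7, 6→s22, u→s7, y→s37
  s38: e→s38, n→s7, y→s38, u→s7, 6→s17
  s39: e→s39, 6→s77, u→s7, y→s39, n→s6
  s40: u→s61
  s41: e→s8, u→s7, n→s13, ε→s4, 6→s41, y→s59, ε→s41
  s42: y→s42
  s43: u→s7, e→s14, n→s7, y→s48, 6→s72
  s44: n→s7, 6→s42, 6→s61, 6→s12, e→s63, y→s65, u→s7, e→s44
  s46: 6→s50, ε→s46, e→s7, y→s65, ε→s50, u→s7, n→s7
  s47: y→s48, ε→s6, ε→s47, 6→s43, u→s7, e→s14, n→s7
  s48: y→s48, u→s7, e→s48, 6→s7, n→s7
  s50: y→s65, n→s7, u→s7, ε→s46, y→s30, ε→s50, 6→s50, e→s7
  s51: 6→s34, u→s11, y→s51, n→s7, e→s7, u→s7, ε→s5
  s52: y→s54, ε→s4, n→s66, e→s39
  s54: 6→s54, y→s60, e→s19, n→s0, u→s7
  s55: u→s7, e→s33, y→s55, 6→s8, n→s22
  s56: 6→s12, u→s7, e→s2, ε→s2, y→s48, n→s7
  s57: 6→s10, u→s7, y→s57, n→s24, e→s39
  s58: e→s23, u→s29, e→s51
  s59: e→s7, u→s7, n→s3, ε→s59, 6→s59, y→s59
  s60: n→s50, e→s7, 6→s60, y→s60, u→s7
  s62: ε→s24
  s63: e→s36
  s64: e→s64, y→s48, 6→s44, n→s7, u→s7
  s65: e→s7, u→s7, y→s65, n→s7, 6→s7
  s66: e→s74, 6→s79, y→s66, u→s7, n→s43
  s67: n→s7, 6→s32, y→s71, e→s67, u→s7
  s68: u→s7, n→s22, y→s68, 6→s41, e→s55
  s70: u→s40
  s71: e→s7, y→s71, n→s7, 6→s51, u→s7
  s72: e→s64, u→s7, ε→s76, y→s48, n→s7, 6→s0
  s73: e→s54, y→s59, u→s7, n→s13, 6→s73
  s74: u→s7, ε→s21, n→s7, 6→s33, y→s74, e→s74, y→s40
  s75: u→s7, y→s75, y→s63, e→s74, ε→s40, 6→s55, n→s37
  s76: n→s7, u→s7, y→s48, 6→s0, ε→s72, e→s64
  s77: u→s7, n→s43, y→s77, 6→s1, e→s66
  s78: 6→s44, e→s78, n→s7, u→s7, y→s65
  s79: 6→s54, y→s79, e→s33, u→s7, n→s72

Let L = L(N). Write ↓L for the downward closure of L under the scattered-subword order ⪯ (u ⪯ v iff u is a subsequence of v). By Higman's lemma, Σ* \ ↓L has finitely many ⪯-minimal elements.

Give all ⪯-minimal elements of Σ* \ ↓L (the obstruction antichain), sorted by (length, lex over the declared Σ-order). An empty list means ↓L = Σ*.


|Q|=80, |F|=56, |δ|=344 (31 ε).
min D↑ (50 st, q0=0, F={1}): 0:u→1,6→2,y→0,e→3,n→4 1:u→1,6→1,y→1,e→1,n→1 2:u→1,6→5,y→2,e→6,n→7 3:u→1,6→8,y→3,e→9,n→4 4:u→1,6→7,y→4,e→10,n→1 5:u→1,6→11,y→5,e→12,n→13 6:u→1,6→12,y→6,e→14,n→7 7:u→1,6→13,y→7,e→10,n→1 8:u→1,6→15,y→8,e→16,n→7 9:u→1,6→17,y→9,e→9,n→18 10:u→1,6→19,y→10,e→10,n→1 11:u→1,6→11,y→20,e→21,n→22 12:u→1,6→21,y→12,e→23,n→13 13:u→1,6→22,y→13,e→24,n→1 14:u→1,6→23,y→14,e→14,n→1 15:u→1,6→25,y→15,e→26,n→13 16:u→1,6→26,y→16,e→14,n→27 17:u→1,6→28,y→17,e→16,n→27 18:u→1,6→27,y→29,e→30,n→1 19:u→1,6→31,y→19,e→19,n→1 20:u→1,6→20,y→20,e→1,n→32 21:u→1,6→21,y→20,e→33,n→22 22:u→1,6→22,y→32,e→34,n→1 23:u→1,6→33,y→23,e→23,n→1 24:u→1,6→35,y→24,e→24,n→1 25:u→1,6→25,y→20,e→36,n→22 26:u→1,6→36,y→26,e→23,n→37 27:u→1,6→37,y→29,e→30,n→1 28:u→1,6→38,y→28,e→26,n→37 29:u→1,6→1,y→29,e→29,n→1 30:u→1,6→39,y→29,e→30,n→1 31:u→1,6→31,y→1,e→31,n→1 32:u→1,6→32,y→32,e→1,n→1 33:u→1,6→33,y→32,e→33,n→1 34:u→1,6→35,y→40,e→34,n→1 35:u→1,6→31,y→41,e→35,n→1 36:u→1,6→36,y→42,e→33,n→43 37:u→1,6→43,y→29,e→44,n→1 38:u→1,6→38,y→42,e→36,n→43 39:u→1,6→31,y→29,e→39,n→1 40:u→1,6→41,y→40,e→1,n→1 41:u→1,6→45,y→41,e→1,n→1 42:u→1,6→42,y→42,e→1,n→46 43:u→1,6→43,y→47,e→48,n→1 44:u→1,6→49,y→29,e→44,n→1 45:u→1,6→45,y→1,e→1,n→1 46:u→1,6→46,y→47,e→1,n→1 47:u→1,6→1,y→47,e→1,n→1 48:u→1,6→49,y→47,e→48,n→1 49:u→1,6→31,y→47,e→49,n→1 (ε-aug+det+¬).
'u': N↓-sim [68, 3] end={s11,s61,s7} ∉↓L; 1/1 single-dels accept.
'nn': |S_i|=[68, 42, 1] end={s7} rej; 2/2 del acc.
'6een': |S_i|=[68, 61, 51, 33, 1] end={s7} rej; 4/4 deletions ∈↓L.
'666ye': run [68, 61, 50, 34, 15, 1] end={s7} ∉↓L; 5/5 single-dels accept.
'eeny6': run [68, 62, 49, 23, 6, 1] end={s7} — reject; 5/5 single-dels accept.
'ne66y': |S_i|=[68, 42, 27, 19, 6, 2] end={s42,s7} ∉↓L; 5/5 del acc.
6 words, ⪯-incomp.

Antichain: [u, nn, 6een, 666ye, eeny6, ne66y].


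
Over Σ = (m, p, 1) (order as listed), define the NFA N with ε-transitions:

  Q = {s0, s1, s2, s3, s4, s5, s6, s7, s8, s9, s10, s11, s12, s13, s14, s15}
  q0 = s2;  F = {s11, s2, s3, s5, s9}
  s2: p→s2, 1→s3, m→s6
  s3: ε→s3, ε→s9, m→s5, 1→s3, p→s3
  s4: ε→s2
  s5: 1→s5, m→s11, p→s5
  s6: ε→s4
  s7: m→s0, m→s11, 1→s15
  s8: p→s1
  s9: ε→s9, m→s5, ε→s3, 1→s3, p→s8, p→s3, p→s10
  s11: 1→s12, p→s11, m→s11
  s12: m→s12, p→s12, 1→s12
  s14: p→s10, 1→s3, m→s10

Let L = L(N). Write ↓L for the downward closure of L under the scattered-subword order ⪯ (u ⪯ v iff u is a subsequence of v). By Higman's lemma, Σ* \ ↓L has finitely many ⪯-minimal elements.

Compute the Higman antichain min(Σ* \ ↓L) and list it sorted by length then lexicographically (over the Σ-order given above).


|Q|=16, |F|=5, |δ|=33 (6 ε).
min D↑ (5 st, q0=0, F={4}): 0:m→0,p→0,1→1 1:m→2,p→1,1→1 2:m→3,p→2,1→2 3:m→3,p→3,1→4 4:m→4,p→4,1→4.
'1mm1': N↓-sim [11, 8, 3, 2, 1] end={s12} rej; 4/4 del acc.
1 minimals (antichain).

A = [1mm1].


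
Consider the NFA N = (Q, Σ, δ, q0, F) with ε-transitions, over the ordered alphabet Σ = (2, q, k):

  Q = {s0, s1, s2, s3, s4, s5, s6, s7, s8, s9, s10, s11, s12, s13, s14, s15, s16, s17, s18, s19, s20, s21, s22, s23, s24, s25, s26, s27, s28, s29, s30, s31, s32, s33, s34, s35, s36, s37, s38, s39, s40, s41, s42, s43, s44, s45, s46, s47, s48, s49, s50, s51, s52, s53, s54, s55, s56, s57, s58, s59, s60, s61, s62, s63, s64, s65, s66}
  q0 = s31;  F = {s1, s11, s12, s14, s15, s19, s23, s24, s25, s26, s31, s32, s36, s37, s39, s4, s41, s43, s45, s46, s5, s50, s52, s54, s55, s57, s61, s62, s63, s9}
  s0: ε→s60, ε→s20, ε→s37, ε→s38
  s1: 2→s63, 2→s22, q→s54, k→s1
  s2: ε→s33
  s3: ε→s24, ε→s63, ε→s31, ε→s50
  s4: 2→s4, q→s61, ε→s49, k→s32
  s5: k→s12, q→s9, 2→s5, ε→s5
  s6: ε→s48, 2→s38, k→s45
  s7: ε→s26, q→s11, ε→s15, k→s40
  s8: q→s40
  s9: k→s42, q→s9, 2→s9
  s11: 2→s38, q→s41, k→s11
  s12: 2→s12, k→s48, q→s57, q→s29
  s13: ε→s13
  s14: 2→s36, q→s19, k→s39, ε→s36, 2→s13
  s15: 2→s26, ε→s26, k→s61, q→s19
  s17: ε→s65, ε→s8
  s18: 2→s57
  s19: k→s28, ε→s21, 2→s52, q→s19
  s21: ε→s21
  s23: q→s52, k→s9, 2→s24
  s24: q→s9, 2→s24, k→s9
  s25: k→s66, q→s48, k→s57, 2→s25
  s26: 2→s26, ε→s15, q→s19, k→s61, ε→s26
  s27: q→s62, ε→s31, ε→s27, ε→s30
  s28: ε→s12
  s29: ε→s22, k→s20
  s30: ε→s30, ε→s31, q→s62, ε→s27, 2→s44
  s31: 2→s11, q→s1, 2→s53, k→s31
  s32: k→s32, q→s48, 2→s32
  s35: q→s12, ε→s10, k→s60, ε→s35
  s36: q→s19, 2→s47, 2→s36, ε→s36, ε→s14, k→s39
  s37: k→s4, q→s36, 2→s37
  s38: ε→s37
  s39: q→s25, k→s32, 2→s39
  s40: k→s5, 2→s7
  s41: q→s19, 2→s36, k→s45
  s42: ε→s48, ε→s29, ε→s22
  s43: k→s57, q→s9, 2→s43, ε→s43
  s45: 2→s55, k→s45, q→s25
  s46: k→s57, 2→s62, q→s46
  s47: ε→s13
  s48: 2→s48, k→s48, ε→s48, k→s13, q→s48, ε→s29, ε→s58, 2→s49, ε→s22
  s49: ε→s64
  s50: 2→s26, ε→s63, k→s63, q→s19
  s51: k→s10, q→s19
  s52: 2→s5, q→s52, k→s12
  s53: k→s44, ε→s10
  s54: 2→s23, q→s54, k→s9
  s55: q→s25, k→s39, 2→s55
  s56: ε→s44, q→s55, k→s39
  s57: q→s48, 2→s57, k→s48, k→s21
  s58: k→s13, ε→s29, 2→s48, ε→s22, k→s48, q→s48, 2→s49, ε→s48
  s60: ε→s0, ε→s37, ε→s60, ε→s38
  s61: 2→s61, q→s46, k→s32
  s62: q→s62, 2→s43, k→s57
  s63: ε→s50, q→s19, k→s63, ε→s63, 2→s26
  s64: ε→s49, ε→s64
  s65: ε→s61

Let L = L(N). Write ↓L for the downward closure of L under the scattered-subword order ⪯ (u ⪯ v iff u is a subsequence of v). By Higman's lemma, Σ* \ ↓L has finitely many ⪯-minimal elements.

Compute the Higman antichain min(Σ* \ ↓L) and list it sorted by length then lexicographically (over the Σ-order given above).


|Q|=67, |F|=30, |δ|=187 (61 ε).
min D↑ (28 st, q0=0, F={22}): 0:2→1,q→2,k→0 1:2→3,q→4,k→1 2:2→5,q→6,k→2 3:2→3,q→7,k→8 4:2→7,q→9,k→10 5:2→11,q→9,k→5 6:2→12,q→6,k→13 7:2→7,q→9,k→14 8:2→8,q→15,k→16 9:2→17,q→9,k→18 10:2→19,q→20,k→10 11:2→11,q→9,k→15 12:2→21,q→17,k→13 13:2→13,q→13,k→22 14:2→14,q→20,k→16 15:2→15,q→23,k→16 16:2→16,q→22,k→16 17:2→24,q→17,k→18 18:2→18,q→25,k→22 19:2→19,q→20,k→14 20:2→20,q→22,k→25 21:2→21,q→13,k→13 22:2→22,q→22,k→22 23:2→26,q→23,k→25 24:2→24,q→13,k→18 25:2→25,q→22,k→22 26:2→27,q→26,k→25 27:2→27,q→13,k→25 [Hopcroft].
'qqkk': run [47, 39, 25, 15, 10] end={s13,s20,s21,s22,s29,s42,s48,s49,s58,s64} ∉↓L; 4/4 single-dels accept.
'22kkq': run [47, 44, 35, 23, 13, 8] end={s13,s20,s22,s29,s48,s49,s58,s64} ∉↓L; 5/5 deletions ∈↓L.
'2qkqq': run [47, 44, 31, 19, 12, 8] end={s13,s20,s22,s29,s48,s49,s58,s64} — reject; 5/5 del acc.
'qq22qk': |S_i|=[47, 39, 25, 21, 18, 12, 10] end={s13,s20,s21,s22,s29,s42,s48,s49,s58,s64} ∉↓L; 6/6 single-dels accept.
4 words, ⪯-incomp.

min(Σ*\↓L) = [qqkk, 22kkq, 2qkqq, qq22qk].
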